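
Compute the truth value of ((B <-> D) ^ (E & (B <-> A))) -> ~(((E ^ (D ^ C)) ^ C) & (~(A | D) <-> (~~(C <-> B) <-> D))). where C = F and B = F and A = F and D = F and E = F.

T

B <-> D = F <-> F = T
B <-> A = F <-> F = T
E & (B <-> A) = F & T = F
(B <-> D) ^ (E & (B <-> A)) = T ^ F = T
D ^ C = F ^ F = F
E ^ (D ^ C) = F ^ F = F
(E ^ (D ^ C)) ^ C = F ^ F = F
A | D = F | F = F
~(A | D) = ~F = T
C <-> B = F <-> F = T
~(C <-> B) = ~T = F
~~(C <-> B) = ~F = T
~~(C <-> B) <-> D = T <-> F = F
~(A | D) <-> (~~(C <-> B) <-> D) = T <-> F = F
((E ^ (D ^ C)) ^ C) & (~(A | D) <-> (~~(C <-> B) <-> D)) = F & F = F
~(((E ^ (D ^ C)) ^ C) & (~(A | D) <-> (~~(C <-> B) <-> D))) = ~F = T
((B <-> D) ^ (E & (B <-> A))) -> ~(((E ^ (D ^ C)) ^ C) & (~(A | D) <-> (~~(C <-> B) <-> D))) = T -> T = T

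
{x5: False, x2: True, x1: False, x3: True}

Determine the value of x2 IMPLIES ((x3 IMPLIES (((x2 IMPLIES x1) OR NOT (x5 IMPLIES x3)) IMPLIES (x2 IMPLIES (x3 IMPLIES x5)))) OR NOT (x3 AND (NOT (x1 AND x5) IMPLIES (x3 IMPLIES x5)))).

True

x2 IMPLIES x1 = True IMPLIES False = False
x5 IMPLIES x3 = False IMPLIES True = True
NOT (x5 IMPLIES x3) = NOT True = False
(x2 IMPLIES x1) OR NOT (x5 IMPLIES x3) = False OR False = False
x3 IMPLIES x5 = True IMPLIES False = False
x2 IMPLIES (x3 IMPLIES x5) = True IMPLIES False = False
((x2 IMPLIES x1) OR NOT (x5 IMPLIES x3)) IMPLIES (x2 IMPLIES (x3 IMPLIES x5)) = False IMPLIES False = True
x3 IMPLIES (((x2 IMPLIES x1) OR NOT (x5 IMPLIES x3)) IMPLIES (x2 IMPLIES (x3 IMPLIES x5))) = True IMPLIES True = True
x1 AND x5 = False AND False = False
NOT (x1 AND x5) = NOT False = True
x3 IMPLIES x5 = True IMPLIES False = False
NOT (x1 AND x5) IMPLIES (x3 IMPLIES x5) = True IMPLIES False = False
x3 AND (NOT (x1 AND x5) IMPLIES (x3 IMPLIES x5)) = True AND False = False
NOT (x3 AND (NOT (x1 AND x5) IMPLIES (x3 IMPLIES x5))) = NOT False = True
(x3 IMPLIES (((x2 IMPLIES x1) OR NOT (x5 IMPLIES x3)) IMPLIES (x2 IMPLIES (x3 IMPLIES x5)))) OR NOT (x3 AND (NOT (x1 AND x5) IMPLIES (x3 IMPLIES x5))) = True OR True = True
x2 IMPLIES ((x3 IMPLIES (((x2 IMPLIES x1) OR NOT (x5 IMPLIES x3)) IMPLIES (x2 IMPLIES (x3 IMPLIES x5)))) OR NOT (x3 AND (NOT (x1 AND x5) IMPLIES (x3 IMPLIES x5)))) = True IMPLIES True = True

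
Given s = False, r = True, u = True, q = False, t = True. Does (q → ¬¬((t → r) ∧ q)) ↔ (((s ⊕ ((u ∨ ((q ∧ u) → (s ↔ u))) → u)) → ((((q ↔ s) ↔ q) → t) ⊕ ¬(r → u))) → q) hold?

t → r = True → True = True
(t → r) ∧ q = True ∧ False = False
¬((t → r) ∧ q) = ¬False = True
¬¬((t → r) ∧ q) = ¬True = False
q → ¬¬((t → r) ∧ q) = False → False = True
q ∧ u = False ∧ True = False
s ↔ u = False ↔ True = False
(q ∧ u) → (s ↔ u) = False → False = True
u ∨ ((q ∧ u) → (s ↔ u)) = True ∨ True = True
(u ∨ ((q ∧ u) → (s ↔ u))) → u = True → True = True
s ⊕ ((u ∨ ((q ∧ u) → (s ↔ u))) → u) = False ⊕ True = True
q ↔ s = False ↔ False = True
(q ↔ s) ↔ q = True ↔ False = False
((q ↔ s) ↔ q) → t = False → True = True
r → u = True → True = True
¬(r → u) = ¬True = False
(((q ↔ s) ↔ q) → t) ⊕ ¬(r → u) = True ⊕ False = True
(s ⊕ ((u ∨ ((q ∧ u) → (s ↔ u))) → u)) → ((((q ↔ s) ↔ q) → t) ⊕ ¬(r → u)) = True → True = True
((s ⊕ ((u ∨ ((q ∧ u) → (s ↔ u))) → u)) → ((((q ↔ s) ↔ q) → t) ⊕ ¬(r → u))) → q = True → False = False
(q → ¬¬((t → r) ∧ q)) ↔ (((s ⊕ ((u ∨ ((q ∧ u) → (s ↔ u))) → u)) → ((((q ↔ s) ↔ q) → t) ⊕ ¬(r → u))) → q) = True ↔ False = False

False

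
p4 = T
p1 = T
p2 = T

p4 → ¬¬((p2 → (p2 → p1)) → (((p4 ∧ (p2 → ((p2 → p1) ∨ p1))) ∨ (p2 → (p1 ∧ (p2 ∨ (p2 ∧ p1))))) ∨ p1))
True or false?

p2 → p1 = T → T = T
p2 → (p2 → p1) = T → T = T
p2 → p1 = T → T = T
(p2 → p1) ∨ p1 = T ∨ T = T
p2 → ((p2 → p1) ∨ p1) = T → T = T
p4 ∧ (p2 → ((p2 → p1) ∨ p1)) = T ∧ T = T
p2 ∧ p1 = T ∧ T = T
p2 ∨ (p2 ∧ p1) = T ∨ T = T
p1 ∧ (p2 ∨ (p2 ∧ p1)) = T ∧ T = T
p2 → (p1 ∧ (p2 ∨ (p2 ∧ p1))) = T → T = T
(p4 ∧ (p2 → ((p2 → p1) ∨ p1))) ∨ (p2 → (p1 ∧ (p2 ∨ (p2 ∧ p1)))) = T ∨ T = T
((p4 ∧ (p2 → ((p2 → p1) ∨ p1))) ∨ (p2 → (p1 ∧ (p2 ∨ (p2 ∧ p1))))) ∨ p1 = T ∨ T = T
(p2 → (p2 → p1)) → (((p4 ∧ (p2 → ((p2 → p1) ∨ p1))) ∨ (p2 → (p1 ∧ (p2 ∨ (p2 ∧ p1))))) ∨ p1) = T → T = T
¬((p2 → (p2 → p1)) → (((p4 ∧ (p2 → ((p2 → p1) ∨ p1))) ∨ (p2 → (p1 ∧ (p2 ∨ (p2 ∧ p1))))) ∨ p1)) = ¬T = F
¬¬((p2 → (p2 → p1)) → (((p4 ∧ (p2 → ((p2 → p1) ∨ p1))) ∨ (p2 → (p1 ∧ (p2 ∨ (p2 ∧ p1))))) ∨ p1)) = ¬F = T
p4 → ¬¬((p2 → (p2 → p1)) → (((p4 ∧ (p2 → ((p2 → p1) ∨ p1))) ∨ (p2 → (p1 ∧ (p2 ∨ (p2 ∧ p1))))) ∨ p1)) = T → T = T

T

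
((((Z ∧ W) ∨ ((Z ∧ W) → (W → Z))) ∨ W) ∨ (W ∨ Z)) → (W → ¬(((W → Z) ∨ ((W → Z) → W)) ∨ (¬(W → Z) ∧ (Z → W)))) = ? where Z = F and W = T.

Substituting Z=F, W=T:
Z ∧ W = F ∧ T = F
Z ∧ W = F ∧ T = F
W → Z = T → F = F
(Z ∧ W) → (W → Z) = F → F = T
(Z ∧ W) ∨ ((Z ∧ W) → (W → Z)) = F ∨ T = T
((Z ∧ W) ∨ ((Z ∧ W) → (W → Z))) ∨ W = T ∨ T = T
W ∨ Z = T ∨ F = T
(((Z ∧ W) ∨ ((Z ∧ W) → (W → Z))) ∨ W) ∨ (W ∨ Z) = T ∨ T = T
W → Z = T → F = F
W → Z = T → F = F
(W → Z) → W = F → T = T
(W → Z) ∨ ((W → Z) → W) = F ∨ T = T
W → Z = T → F = F
¬(W → Z) = ¬F = T
Z → W = F → T = T
¬(W → Z) ∧ (Z → W) = T ∧ T = T
((W → Z) ∨ ((W → Z) → W)) ∨ (¬(W → Z) ∧ (Z → W)) = T ∨ T = T
¬(((W → Z) ∨ ((W → Z) → W)) ∨ (¬(W → Z) ∧ (Z → W))) = ¬T = F
W → ¬(((W → Z) ∨ ((W → Z) → W)) ∨ (¬(W → Z) ∧ (Z → W))) = T → F = F
((((Z ∧ W) ∨ ((Z ∧ W) → (W → Z))) ∨ W) ∨ (W ∨ Z)) → (W → ¬(((W → Z) ∨ ((W → Z) → W)) ∨ (¬(W → Z) ∧ (Z → W)))) = T → F = F

F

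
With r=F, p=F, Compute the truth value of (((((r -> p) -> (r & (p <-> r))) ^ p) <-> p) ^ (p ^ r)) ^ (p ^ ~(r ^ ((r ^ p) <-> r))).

Substituting r=F, p=F:
r -> p = F -> F = T
p <-> r = F <-> F = T
r & (p <-> r) = F & T = F
(r -> p) -> (r & (p <-> r)) = T -> F = F
((r -> p) -> (r & (p <-> r))) ^ p = F ^ F = F
(((r -> p) -> (r & (p <-> r))) ^ p) <-> p = F <-> F = T
p ^ r = F ^ F = F
((((r -> p) -> (r & (p <-> r))) ^ p) <-> p) ^ (p ^ r) = T ^ F = T
r ^ p = F ^ F = F
(r ^ p) <-> r = F <-> F = T
r ^ ((r ^ p) <-> r) = F ^ T = T
~(r ^ ((r ^ p) <-> r)) = ~T = F
p ^ ~(r ^ ((r ^ p) <-> r)) = F ^ F = F
(((((r -> p) -> (r & (p <-> r))) ^ p) <-> p) ^ (p ^ r)) ^ (p ^ ~(r ^ ((r ^ p) <-> r))) = T ^ F = T

T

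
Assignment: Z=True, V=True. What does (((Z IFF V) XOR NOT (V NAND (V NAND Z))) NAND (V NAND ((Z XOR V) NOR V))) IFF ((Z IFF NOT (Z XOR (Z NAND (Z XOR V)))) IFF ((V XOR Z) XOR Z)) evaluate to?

Z IFF V = True IFF True = True
V NAND Z = True NAND True = False
V NAND (V NAND Z) = True NAND False = True
NOT (V NAND (V NAND Z)) = NOT True = False
(Z IFF V) XOR NOT (V NAND (V NAND Z)) = True XOR False = True
Z XOR V = True XOR True = False
(Z XOR V) NOR V = False NOR True = False
V NAND ((Z XOR V) NOR V) = True NAND False = True
((Z IFF V) XOR NOT (V NAND (V NAND Z))) NAND (V NAND ((Z XOR V) NOR V)) = True NAND True = False
Z XOR V = True XOR True = False
Z NAND (Z XOR V) = True NAND False = True
Z XOR (Z NAND (Z XOR V)) = True XOR True = False
NOT (Z XOR (Z NAND (Z XOR V))) = NOT False = True
Z IFF NOT (Z XOR (Z NAND (Z XOR V))) = True IFF True = True
V XOR Z = True XOR True = False
(V XOR Z) XOR Z = False XOR True = True
(Z IFF NOT (Z XOR (Z NAND (Z XOR V)))) IFF ((V XOR Z) XOR Z) = True IFF True = True
(((Z IFF V) XOR NOT (V NAND (V NAND Z))) NAND (V NAND ((Z XOR V) NOR V))) IFF ((Z IFF NOT (Z XOR (Z NAND (Z XOR V)))) IFF ((V XOR Z) XOR Z)) = False IFF True = False

False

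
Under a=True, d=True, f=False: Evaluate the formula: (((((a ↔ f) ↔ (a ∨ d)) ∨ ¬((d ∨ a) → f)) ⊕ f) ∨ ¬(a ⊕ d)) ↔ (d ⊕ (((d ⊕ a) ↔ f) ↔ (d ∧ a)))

False

Substituting a=True, d=True, f=False:
a ↔ f = True ↔ False = False
a ∨ d = True ∨ True = True
(a ↔ f) ↔ (a ∨ d) = False ↔ True = False
d ∨ a = True ∨ True = True
(d ∨ a) → f = True → False = False
¬((d ∨ a) → f) = ¬False = True
((a ↔ f) ↔ (a ∨ d)) ∨ ¬((d ∨ a) → f) = False ∨ True = True
(((a ↔ f) ↔ (a ∨ d)) ∨ ¬((d ∨ a) → f)) ⊕ f = True ⊕ False = True
a ⊕ d = True ⊕ True = False
¬(a ⊕ d) = ¬False = True
((((a ↔ f) ↔ (a ∨ d)) ∨ ¬((d ∨ a) → f)) ⊕ f) ∨ ¬(a ⊕ d) = True ∨ True = True
d ⊕ a = True ⊕ True = False
(d ⊕ a) ↔ f = False ↔ False = True
d ∧ a = True ∧ True = True
((d ⊕ a) ↔ f) ↔ (d ∧ a) = True ↔ True = True
d ⊕ (((d ⊕ a) ↔ f) ↔ (d ∧ a)) = True ⊕ True = False
(((((a ↔ f) ↔ (a ∨ d)) ∨ ¬((d ∨ a) → f)) ⊕ f) ∨ ¬(a ⊕ d)) ↔ (d ⊕ (((d ⊕ a) ↔ f) ↔ (d ∧ a))) = True ↔ False = False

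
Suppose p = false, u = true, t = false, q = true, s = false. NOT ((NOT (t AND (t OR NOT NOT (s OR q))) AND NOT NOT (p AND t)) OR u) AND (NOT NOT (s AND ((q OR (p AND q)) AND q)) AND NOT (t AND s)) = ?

s OR q = false OR true = true
NOT (s OR q) = NOT true = false
NOT NOT (s OR q) = NOT false = true
t OR NOT NOT (s OR q) = false OR true = true
t AND (t OR NOT NOT (s OR q)) = false AND true = false
NOT (t AND (t OR NOT NOT (s OR q))) = NOT false = true
p AND t = false AND false = false
NOT (p AND t) = NOT false = true
NOT NOT (p AND t) = NOT true = false
NOT (t AND (t OR NOT NOT (s OR q))) AND NOT NOT (p AND t) = true AND false = false
(NOT (t AND (t OR NOT NOT (s OR q))) AND NOT NOT (p AND t)) OR u = false OR true = true
NOT ((NOT (t AND (t OR NOT NOT (s OR q))) AND NOT NOT (p AND t)) OR u) = NOT true = false
p AND q = false AND true = false
q OR (p AND q) = true OR false = true
(q OR (p AND q)) AND q = true AND true = true
s AND ((q OR (p AND q)) AND q) = false AND true = false
NOT (s AND ((q OR (p AND q)) AND q)) = NOT false = true
NOT NOT (s AND ((q OR (p AND q)) AND q)) = NOT true = false
t AND s = false AND false = false
NOT (t AND s) = NOT false = true
NOT NOT (s AND ((q OR (p AND q)) AND q)) AND NOT (t AND s) = false AND true = false
NOT ((NOT (t AND (t OR NOT NOT (s OR q))) AND NOT NOT (p AND t)) OR u) AND (NOT NOT (s AND ((q OR (p AND q)) AND q)) AND NOT (t AND s)) = false AND false = false

false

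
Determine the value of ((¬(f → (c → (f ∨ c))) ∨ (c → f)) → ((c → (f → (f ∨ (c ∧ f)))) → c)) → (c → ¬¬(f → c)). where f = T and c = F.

T

Substituting f=T, c=F:
f ∨ c = T ∨ F = T
c → (f ∨ c) = F → T = T
f → (c → (f ∨ c)) = T → T = T
¬(f → (c → (f ∨ c))) = ¬T = F
c → f = F → T = T
¬(f → (c → (f ∨ c))) ∨ (c → f) = F ∨ T = T
c ∧ f = F ∧ T = F
f ∨ (c ∧ f) = T ∨ F = T
f → (f ∨ (c ∧ f)) = T → T = T
c → (f → (f ∨ (c ∧ f))) = F → T = T
(c → (f → (f ∨ (c ∧ f)))) → c = T → F = F
(¬(f → (c → (f ∨ c))) ∨ (c → f)) → ((c → (f → (f ∨ (c ∧ f)))) → c) = T → F = F
f → c = T → F = F
¬(f → c) = ¬F = T
¬¬(f → c) = ¬T = F
c → ¬¬(f → c) = F → F = T
((¬(f → (c → (f ∨ c))) ∨ (c → f)) → ((c → (f → (f ∨ (c ∧ f)))) → c)) → (c → ¬¬(f → c)) = F → T = T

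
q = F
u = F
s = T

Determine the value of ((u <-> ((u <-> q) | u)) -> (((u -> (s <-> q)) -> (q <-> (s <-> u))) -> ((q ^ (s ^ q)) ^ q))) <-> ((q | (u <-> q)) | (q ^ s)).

T

Substituting q=F, u=F, s=T:
u <-> q = F <-> F = T
(u <-> q) | u = T | F = T
u <-> ((u <-> q) | u) = F <-> T = F
s <-> q = T <-> F = F
u -> (s <-> q) = F -> F = T
s <-> u = T <-> F = F
q <-> (s <-> u) = F <-> F = T
(u -> (s <-> q)) -> (q <-> (s <-> u)) = T -> T = T
s ^ q = T ^ F = T
q ^ (s ^ q) = F ^ T = T
(q ^ (s ^ q)) ^ q = T ^ F = T
((u -> (s <-> q)) -> (q <-> (s <-> u))) -> ((q ^ (s ^ q)) ^ q) = T -> T = T
(u <-> ((u <-> q) | u)) -> (((u -> (s <-> q)) -> (q <-> (s <-> u))) -> ((q ^ (s ^ q)) ^ q)) = F -> T = T
u <-> q = F <-> F = T
q | (u <-> q) = F | T = T
q ^ s = F ^ T = T
(q | (u <-> q)) | (q ^ s) = T | T = T
((u <-> ((u <-> q) | u)) -> (((u -> (s <-> q)) -> (q <-> (s <-> u))) -> ((q ^ (s ^ q)) ^ q))) <-> ((q | (u <-> q)) | (q ^ s)) = T <-> T = T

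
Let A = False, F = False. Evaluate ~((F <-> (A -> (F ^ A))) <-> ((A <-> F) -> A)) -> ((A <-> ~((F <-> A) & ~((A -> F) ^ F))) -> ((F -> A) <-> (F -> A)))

Substituting A=False, F=False:
F ^ A = False ^ False = False
A -> (F ^ A) = False -> False = True
F <-> (A -> (F ^ A)) = False <-> True = False
A <-> F = False <-> False = True
(A <-> F) -> A = True -> False = False
(F <-> (A -> (F ^ A))) <-> ((A <-> F) -> A) = False <-> False = True
~((F <-> (A -> (F ^ A))) <-> ((A <-> F) -> A)) = ~True = False
F <-> A = False <-> False = True
A -> F = False -> False = True
(A -> F) ^ F = True ^ False = True
~((A -> F) ^ F) = ~True = False
(F <-> A) & ~((A -> F) ^ F) = True & False = False
~((F <-> A) & ~((A -> F) ^ F)) = ~False = True
A <-> ~((F <-> A) & ~((A -> F) ^ F)) = False <-> True = False
F -> A = False -> False = True
F -> A = False -> False = True
(F -> A) <-> (F -> A) = True <-> True = True
(A <-> ~((F <-> A) & ~((A -> F) ^ F))) -> ((F -> A) <-> (F -> A)) = False -> True = True
~((F <-> (A -> (F ^ A))) <-> ((A <-> F) -> A)) -> ((A <-> ~((F <-> A) & ~((A -> F) ^ F))) -> ((F -> A) <-> (F -> A))) = False -> True = True

True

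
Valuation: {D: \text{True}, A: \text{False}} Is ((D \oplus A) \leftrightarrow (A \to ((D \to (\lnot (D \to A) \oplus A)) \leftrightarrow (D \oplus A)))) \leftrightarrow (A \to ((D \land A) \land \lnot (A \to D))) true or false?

D \oplus A = \text{True} \oplus \text{False} = \text{True}
D \to A = \text{True} \to \text{False} = \text{False}
\lnot (D \to A) = \lnot \text{False} = \text{True}
\lnot (D \to A) \oplus A = \text{True} \oplus \text{False} = \text{True}
D \to (\lnot (D \to A) \oplus A) = \text{True} \to \text{True} = \text{True}
D \oplus A = \text{True} \oplus \text{False} = \text{True}
(D \to (\lnot (D \to A) \oplus A)) \leftrightarrow (D \oplus A) = \text{True} \leftrightarrow \text{True} = \text{True}
A \to ((D \to (\lnot (D \to A) \oplus A)) \leftrightarrow (D \oplus A)) = \text{False} \to \text{True} = \text{True}
(D \oplus A) \leftrightarrow (A \to ((D \to (\lnot (D \to A) \oplus A)) \leftrightarrow (D \oplus A))) = \text{True} \leftrightarrow \text{True} = \text{True}
D \land A = \text{True} \land \text{False} = \text{False}
A \to D = \text{False} \to \text{True} = \text{True}
\lnot (A \to D) = \lnot \text{True} = \text{False}
(D \land A) \land \lnot (A \to D) = \text{False} \land \text{False} = \text{False}
A \to ((D \land A) \land \lnot (A \to D)) = \text{False} \to \text{False} = \text{True}
((D \oplus A) \leftrightarrow (A \to ((D \to (\lnot (D \to A) \oplus A)) \leftrightarrow (D \oplus A)))) \leftrightarrow (A \to ((D \land A) \land \lnot (A \to D))) = \text{True} \leftrightarrow \text{True} = \text{True}

\text{True}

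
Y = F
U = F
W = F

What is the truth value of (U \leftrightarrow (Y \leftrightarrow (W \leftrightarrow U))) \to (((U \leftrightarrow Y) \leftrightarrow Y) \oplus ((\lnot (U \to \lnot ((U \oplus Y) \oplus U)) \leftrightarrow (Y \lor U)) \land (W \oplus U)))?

F

W \leftrightarrow U = F \leftrightarrow F = T
Y \leftrightarrow (W \leftrightarrow U) = F \leftrightarrow T = F
U \leftrightarrow (Y \leftrightarrow (W \leftrightarrow U)) = F \leftrightarrow F = T
U \leftrightarrow Y = F \leftrightarrow F = T
(U \leftrightarrow Y) \leftrightarrow Y = T \leftrightarrow F = F
U \oplus Y = F \oplus F = F
(U \oplus Y) \oplus U = F \oplus F = F
\lnot ((U \oplus Y) \oplus U) = \lnot F = T
U \to \lnot ((U \oplus Y) \oplus U) = F \to T = T
\lnot (U \to \lnot ((U \oplus Y) \oplus U)) = \lnot T = F
Y \lor U = F \lor F = F
\lnot (U \to \lnot ((U \oplus Y) \oplus U)) \leftrightarrow (Y \lor U) = F \leftrightarrow F = T
W \oplus U = F \oplus F = F
(\lnot (U \to \lnot ((U \oplus Y) \oplus U)) \leftrightarrow (Y \lor U)) \land (W \oplus U) = T \land F = F
((U \leftrightarrow Y) \leftrightarrow Y) \oplus ((\lnot (U \to \lnot ((U \oplus Y) \oplus U)) \leftrightarrow (Y \lor U)) \land (W \oplus U)) = F \oplus F = F
(U \leftrightarrow (Y \leftrightarrow (W \leftrightarrow U))) \to (((U \leftrightarrow Y) \leftrightarrow Y) \oplus ((\lnot (U \to \lnot ((U \oplus Y) \oplus U)) \leftrightarrow (Y \lor U)) \land (W \oplus U))) = T \to F = F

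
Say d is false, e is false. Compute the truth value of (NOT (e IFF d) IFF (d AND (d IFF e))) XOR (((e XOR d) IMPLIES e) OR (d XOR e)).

False

e IFF d = False IFF False = True
NOT (e IFF d) = NOT True = False
d IFF e = False IFF False = True
d AND (d IFF e) = False AND True = False
NOT (e IFF d) IFF (d AND (d IFF e)) = False IFF False = True
e XOR d = False XOR False = False
(e XOR d) IMPLIES e = False IMPLIES False = True
d XOR e = False XOR False = False
((e XOR d) IMPLIES e) OR (d XOR e) = True OR False = True
(NOT (e IFF d) IFF (d AND (d IFF e))) XOR (((e XOR d) IMPLIES e) OR (d XOR e)) = True XOR True = False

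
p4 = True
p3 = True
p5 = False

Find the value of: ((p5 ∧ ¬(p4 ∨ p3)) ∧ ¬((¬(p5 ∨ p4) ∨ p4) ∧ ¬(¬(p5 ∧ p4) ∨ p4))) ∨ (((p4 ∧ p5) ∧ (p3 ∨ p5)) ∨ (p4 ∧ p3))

p4 ∨ p3 = True ∨ True = True
¬(p4 ∨ p3) = ¬True = False
p5 ∧ ¬(p4 ∨ p3) = False ∧ False = False
p5 ∨ p4 = False ∨ True = True
¬(p5 ∨ p4) = ¬True = False
¬(p5 ∨ p4) ∨ p4 = False ∨ True = True
p5 ∧ p4 = False ∧ True = False
¬(p5 ∧ p4) = ¬False = True
¬(p5 ∧ p4) ∨ p4 = True ∨ True = True
¬(¬(p5 ∧ p4) ∨ p4) = ¬True = False
(¬(p5 ∨ p4) ∨ p4) ∧ ¬(¬(p5 ∧ p4) ∨ p4) = True ∧ False = False
¬((¬(p5 ∨ p4) ∨ p4) ∧ ¬(¬(p5 ∧ p4) ∨ p4)) = ¬False = True
(p5 ∧ ¬(p4 ∨ p3)) ∧ ¬((¬(p5 ∨ p4) ∨ p4) ∧ ¬(¬(p5 ∧ p4) ∨ p4)) = False ∧ True = False
p4 ∧ p5 = True ∧ False = False
p3 ∨ p5 = True ∨ False = True
(p4 ∧ p5) ∧ (p3 ∨ p5) = False ∧ True = False
p4 ∧ p3 = True ∧ True = True
((p4 ∧ p5) ∧ (p3 ∨ p5)) ∨ (p4 ∧ p3) = False ∨ True = True
((p5 ∧ ¬(p4 ∨ p3)) ∧ ¬((¬(p5 ∨ p4) ∨ p4) ∧ ¬(¬(p5 ∧ p4) ∨ p4))) ∨ (((p4 ∧ p5) ∧ (p3 ∨ p5)) ∨ (p4 ∧ p3)) = False ∨ True = True

True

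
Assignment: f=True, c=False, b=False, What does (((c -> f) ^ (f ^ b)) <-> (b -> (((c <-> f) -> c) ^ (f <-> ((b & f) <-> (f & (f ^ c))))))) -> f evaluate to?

True

Substituting f=True, c=False, b=False:
c -> f = False -> True = True
f ^ b = True ^ False = True
(c -> f) ^ (f ^ b) = True ^ True = False
c <-> f = False <-> True = False
(c <-> f) -> c = False -> False = True
b & f = False & True = False
f ^ c = True ^ False = True
f & (f ^ c) = True & True = True
(b & f) <-> (f & (f ^ c)) = False <-> True = False
f <-> ((b & f) <-> (f & (f ^ c))) = True <-> False = False
((c <-> f) -> c) ^ (f <-> ((b & f) <-> (f & (f ^ c)))) = True ^ False = True
b -> (((c <-> f) -> c) ^ (f <-> ((b & f) <-> (f & (f ^ c))))) = False -> True = True
((c -> f) ^ (f ^ b)) <-> (b -> (((c <-> f) -> c) ^ (f <-> ((b & f) <-> (f & (f ^ c)))))) = False <-> True = False
(((c -> f) ^ (f ^ b)) <-> (b -> (((c <-> f) -> c) ^ (f <-> ((b & f) <-> (f & (f ^ c))))))) -> f = False -> True = True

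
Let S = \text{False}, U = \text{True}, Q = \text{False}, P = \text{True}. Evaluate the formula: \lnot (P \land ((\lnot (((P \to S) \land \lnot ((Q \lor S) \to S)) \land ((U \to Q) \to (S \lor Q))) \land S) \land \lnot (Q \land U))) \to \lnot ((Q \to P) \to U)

Substituting S=\text{False}, U=\text{True}, Q=\text{False}, P=\text{True}:
P \to S = \text{True} \to \text{False} = \text{False}
Q \lor S = \text{False} \lor \text{False} = \text{False}
(Q \lor S) \to S = \text{False} \to \text{False} = \text{True}
\lnot ((Q \lor S) \to S) = \lnot \text{True} = \text{False}
(P \to S) \land \lnot ((Q \lor S) \to S) = \text{False} \land \text{False} = \text{False}
U \to Q = \text{True} \to \text{False} = \text{False}
S \lor Q = \text{False} \lor \text{False} = \text{False}
(U \to Q) \to (S \lor Q) = \text{False} \to \text{False} = \text{True}
((P \to S) \land \lnot ((Q \lor S) \to S)) \land ((U \to Q) \to (S \lor Q)) = \text{False} \land \text{True} = \text{False}
\lnot (((P \to S) \land \lnot ((Q \lor S) \to S)) \land ((U \to Q) \to (S \lor Q))) = \lnot \text{False} = \text{True}
\lnot (((P \to S) \land \lnot ((Q \lor S) \to S)) \land ((U \to Q) \to (S \lor Q))) \land S = \text{True} \land \text{False} = \text{False}
Q \land U = \text{False} \land \text{True} = \text{False}
\lnot (Q \land U) = \lnot \text{False} = \text{True}
(\lnot (((P \to S) \land \lnot ((Q \lor S) \to S)) \land ((U \to Q) \to (S \lor Q))) \land S) \land \lnot (Q \land U) = \text{False} \land \text{True} = \text{False}
P \land ((\lnot (((P \to S) \land \lnot ((Q \lor S) \to S)) \land ((U \to Q) \to (S \lor Q))) \land S) \land \lnot (Q \land U)) = \text{True} \land \text{False} = \text{False}
\lnot (P \land ((\lnot (((P \to S) \land \lnot ((Q \lor S) \to S)) \land ((U \to Q) \to (S \lor Q))) \land S) \land \lnot (Q \land U))) = \lnot \text{False} = \text{True}
Q \to P = \text{False} \to \text{True} = \text{True}
(Q \to P) \to U = \text{True} \to \text{True} = \text{True}
\lnot ((Q \to P) \to U) = \lnot \text{True} = \text{False}
\lnot (P \land ((\lnot (((P \to S) \land \lnot ((Q \lor S) \to S)) \land ((U \to Q) \to (S \lor Q))) \land S) \land \lnot (Q \land U))) \to \lnot ((Q \to P) \to U) = \text{True} \to \text{False} = \text{False}

\text{False}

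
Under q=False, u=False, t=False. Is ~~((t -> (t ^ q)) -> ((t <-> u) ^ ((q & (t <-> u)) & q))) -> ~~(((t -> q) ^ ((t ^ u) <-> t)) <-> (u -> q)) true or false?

Substituting q=False, u=False, t=False:
t ^ q = False ^ False = False
t -> (t ^ q) = False -> False = True
t <-> u = False <-> False = True
t <-> u = False <-> False = True
q & (t <-> u) = False & True = False
(q & (t <-> u)) & q = False & False = False
(t <-> u) ^ ((q & (t <-> u)) & q) = True ^ False = True
(t -> (t ^ q)) -> ((t <-> u) ^ ((q & (t <-> u)) & q)) = True -> True = True
~((t -> (t ^ q)) -> ((t <-> u) ^ ((q & (t <-> u)) & q))) = ~True = False
~~((t -> (t ^ q)) -> ((t <-> u) ^ ((q & (t <-> u)) & q))) = ~False = True
t -> q = False -> False = True
t ^ u = False ^ False = False
(t ^ u) <-> t = False <-> False = True
(t -> q) ^ ((t ^ u) <-> t) = True ^ True = False
u -> q = False -> False = True
((t -> q) ^ ((t ^ u) <-> t)) <-> (u -> q) = False <-> True = False
~(((t -> q) ^ ((t ^ u) <-> t)) <-> (u -> q)) = ~False = True
~~(((t -> q) ^ ((t ^ u) <-> t)) <-> (u -> q)) = ~True = False
~~((t -> (t ^ q)) -> ((t <-> u) ^ ((q & (t <-> u)) & q))) -> ~~(((t -> q) ^ ((t ^ u) <-> t)) <-> (u -> q)) = True -> False = False

False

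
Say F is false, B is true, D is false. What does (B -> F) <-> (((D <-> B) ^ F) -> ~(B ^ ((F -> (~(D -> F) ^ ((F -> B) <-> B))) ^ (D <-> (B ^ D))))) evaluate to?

False

B -> F = True -> False = False
D <-> B = False <-> True = False
(D <-> B) ^ F = False ^ False = False
D -> F = False -> False = True
~(D -> F) = ~True = False
F -> B = False -> True = True
(F -> B) <-> B = True <-> True = True
~(D -> F) ^ ((F -> B) <-> B) = False ^ True = True
F -> (~(D -> F) ^ ((F -> B) <-> B)) = False -> True = True
B ^ D = True ^ False = True
D <-> (B ^ D) = False <-> True = False
(F -> (~(D -> F) ^ ((F -> B) <-> B))) ^ (D <-> (B ^ D)) = True ^ False = True
B ^ ((F -> (~(D -> F) ^ ((F -> B) <-> B))) ^ (D <-> (B ^ D))) = True ^ True = False
~(B ^ ((F -> (~(D -> F) ^ ((F -> B) <-> B))) ^ (D <-> (B ^ D)))) = ~False = True
((D <-> B) ^ F) -> ~(B ^ ((F -> (~(D -> F) ^ ((F -> B) <-> B))) ^ (D <-> (B ^ D)))) = False -> True = True
(B -> F) <-> (((D <-> B) ^ F) -> ~(B ^ ((F -> (~(D -> F) ^ ((F -> B) <-> B))) ^ (D <-> (B ^ D))))) = False <-> True = False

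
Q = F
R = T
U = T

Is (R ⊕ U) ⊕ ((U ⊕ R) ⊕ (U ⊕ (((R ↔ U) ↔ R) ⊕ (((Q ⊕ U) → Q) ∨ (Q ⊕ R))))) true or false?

T

R ⊕ U = T ⊕ T = F
U ⊕ R = T ⊕ T = F
R ↔ U = T ↔ T = T
(R ↔ U) ↔ R = T ↔ T = T
Q ⊕ U = F ⊕ T = T
(Q ⊕ U) → Q = T → F = F
Q ⊕ R = F ⊕ T = T
((Q ⊕ U) → Q) ∨ (Q ⊕ R) = F ∨ T = T
((R ↔ U) ↔ R) ⊕ (((Q ⊕ U) → Q) ∨ (Q ⊕ R)) = T ⊕ T = F
U ⊕ (((R ↔ U) ↔ R) ⊕ (((Q ⊕ U) → Q) ∨ (Q ⊕ R))) = T ⊕ F = T
(U ⊕ R) ⊕ (U ⊕ (((R ↔ U) ↔ R) ⊕ (((Q ⊕ U) → Q) ∨ (Q ⊕ R)))) = F ⊕ T = T
(R ⊕ U) ⊕ ((U ⊕ R) ⊕ (U ⊕ (((R ↔ U) ↔ R) ⊕ (((Q ⊕ U) → Q) ∨ (Q ⊕ R))))) = F ⊕ T = T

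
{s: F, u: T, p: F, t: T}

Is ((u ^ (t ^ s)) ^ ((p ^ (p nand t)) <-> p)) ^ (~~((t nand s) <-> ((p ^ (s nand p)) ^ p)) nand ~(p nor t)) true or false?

F

t ^ s = T ^ F = T
u ^ (t ^ s) = T ^ T = F
p nand t = F nand T = T
p ^ (p nand t) = F ^ T = T
(p ^ (p nand t)) <-> p = T <-> F = F
(u ^ (t ^ s)) ^ ((p ^ (p nand t)) <-> p) = F ^ F = F
t nand s = T nand F = T
s nand p = F nand F = T
p ^ (s nand p) = F ^ T = T
(p ^ (s nand p)) ^ p = T ^ F = T
(t nand s) <-> ((p ^ (s nand p)) ^ p) = T <-> T = T
~((t nand s) <-> ((p ^ (s nand p)) ^ p)) = ~T = F
~~((t nand s) <-> ((p ^ (s nand p)) ^ p)) = ~F = T
p nor t = F nor T = F
~(p nor t) = ~F = T
~~((t nand s) <-> ((p ^ (s nand p)) ^ p)) nand ~(p nor t) = T nand T = F
((u ^ (t ^ s)) ^ ((p ^ (p nand t)) <-> p)) ^ (~~((t nand s) <-> ((p ^ (s nand p)) ^ p)) nand ~(p nor t)) = F ^ F = F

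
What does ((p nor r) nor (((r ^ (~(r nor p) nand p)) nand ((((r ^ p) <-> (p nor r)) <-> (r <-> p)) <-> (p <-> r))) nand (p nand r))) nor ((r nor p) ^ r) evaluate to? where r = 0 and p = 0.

Substituting r=0, p=0:
p nor r = 0 nor 0 = 1
r nor p = 0 nor 0 = 1
~(r nor p) = ~1 = 0
~(r nor p) nand p = 0 nand 0 = 1
r ^ (~(r nor p) nand p) = 0 ^ 1 = 1
r ^ p = 0 ^ 0 = 0
p nor r = 0 nor 0 = 1
(r ^ p) <-> (p nor r) = 0 <-> 1 = 0
r <-> p = 0 <-> 0 = 1
((r ^ p) <-> (p nor r)) <-> (r <-> p) = 0 <-> 1 = 0
p <-> r = 0 <-> 0 = 1
(((r ^ p) <-> (p nor r)) <-> (r <-> p)) <-> (p <-> r) = 0 <-> 1 = 0
(r ^ (~(r nor p) nand p)) nand ((((r ^ p) <-> (p nor r)) <-> (r <-> p)) <-> (p <-> r)) = 1 nand 0 = 1
p nand r = 0 nand 0 = 1
((r ^ (~(r nor p) nand p)) nand ((((r ^ p) <-> (p nor r)) <-> (r <-> p)) <-> (p <-> r))) nand (p nand r) = 1 nand 1 = 0
(p nor r) nor (((r ^ (~(r nor p) nand p)) nand ((((r ^ p) <-> (p nor r)) <-> (r <-> p)) <-> (p <-> r))) nand (p nand r)) = 1 nor 0 = 0
r nor p = 0 nor 0 = 1
(r nor p) ^ r = 1 ^ 0 = 1
((p nor r) nor (((r ^ (~(r nor p) nand p)) nand ((((r ^ p) <-> (p nor r)) <-> (r <-> p)) <-> (p <-> r))) nand (p nand r))) nor ((r nor p) ^ r) = 0 nor 1 = 0

0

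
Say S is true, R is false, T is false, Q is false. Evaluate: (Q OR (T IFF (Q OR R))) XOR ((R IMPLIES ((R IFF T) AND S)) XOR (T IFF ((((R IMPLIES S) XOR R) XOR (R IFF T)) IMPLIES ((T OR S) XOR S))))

Substituting S=True, R=False, T=False, Q=False:
Q OR R = False OR False = False
T IFF (Q OR R) = False IFF False = True
Q OR (T IFF (Q OR R)) = False OR True = True
R IFF T = False IFF False = True
(R IFF T) AND S = True AND True = True
R IMPLIES ((R IFF T) AND S) = False IMPLIES True = True
R IMPLIES S = False IMPLIES True = True
(R IMPLIES S) XOR R = True XOR False = True
R IFF T = False IFF False = True
((R IMPLIES S) XOR R) XOR (R IFF T) = True XOR True = False
T OR S = False OR True = True
(T OR S) XOR S = True XOR True = False
(((R IMPLIES S) XOR R) XOR (R IFF T)) IMPLIES ((T OR S) XOR S) = False IMPLIES False = True
T IFF ((((R IMPLIES S) XOR R) XOR (R IFF T)) IMPLIES ((T OR S) XOR S)) = False IFF True = False
(R IMPLIES ((R IFF T) AND S)) XOR (T IFF ((((R IMPLIES S) XOR R) XOR (R IFF T)) IMPLIES ((T OR S) XOR S))) = True XOR False = True
(Q OR (T IFF (Q OR R))) XOR ((R IMPLIES ((R IFF T) AND S)) XOR (T IFF ((((R IMPLIES S) XOR R) XOR (R IFF T)) IMPLIES ((T OR S) XOR S)))) = True XOR True = False

False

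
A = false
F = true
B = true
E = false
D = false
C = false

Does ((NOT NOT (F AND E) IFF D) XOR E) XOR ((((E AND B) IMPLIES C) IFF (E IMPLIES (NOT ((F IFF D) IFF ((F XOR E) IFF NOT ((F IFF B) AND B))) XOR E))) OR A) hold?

F AND E = true AND false = false
NOT (F AND E) = NOT false = true
NOT NOT (F AND E) = NOT true = false
NOT NOT (F AND E) IFF D = false IFF false = true
(NOT NOT (F AND E) IFF D) XOR E = true XOR false = true
E AND B = false AND true = false
(E AND B) IMPLIES C = false IMPLIES false = true
F IFF D = true IFF false = false
F XOR E = true XOR false = true
F IFF B = true IFF true = true
(F IFF B) AND B = true AND true = true
NOT ((F IFF B) AND B) = NOT true = false
(F XOR E) IFF NOT ((F IFF B) AND B) = true IFF false = false
(F IFF D) IFF ((F XOR E) IFF NOT ((F IFF B) AND B)) = false IFF false = true
NOT ((F IFF D) IFF ((F XOR E) IFF NOT ((F IFF B) AND B))) = NOT true = false
NOT ((F IFF D) IFF ((F XOR E) IFF NOT ((F IFF B) AND B))) XOR E = false XOR false = false
E IMPLIES (NOT ((F IFF D) IFF ((F XOR E) IFF NOT ((F IFF B) AND B))) XOR E) = false IMPLIES false = true
((E AND B) IMPLIES C) IFF (E IMPLIES (NOT ((F IFF D) IFF ((F XOR E) IFF NOT ((F IFF B) AND B))) XOR E)) = true IFF true = true
(((E AND B) IMPLIES C) IFF (E IMPLIES (NOT ((F IFF D) IFF ((F XOR E) IFF NOT ((F IFF B) AND B))) XOR E))) OR A = true OR false = true
((NOT NOT (F AND E) IFF D) XOR E) XOR ((((E AND B) IMPLIES C) IFF (E IMPLIES (NOT ((F IFF D) IFF ((F XOR E) IFF NOT ((F IFF B) AND B))) XOR E))) OR A) = true XOR true = false

false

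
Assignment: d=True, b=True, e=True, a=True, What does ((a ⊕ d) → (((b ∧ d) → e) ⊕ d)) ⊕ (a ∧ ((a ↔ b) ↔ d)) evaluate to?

False

a ⊕ d = True ⊕ True = False
b ∧ d = True ∧ True = True
(b ∧ d) → e = True → True = True
((b ∧ d) → e) ⊕ d = True ⊕ True = False
(a ⊕ d) → (((b ∧ d) → e) ⊕ d) = False → False = True
a ↔ b = True ↔ True = True
(a ↔ b) ↔ d = True ↔ True = True
a ∧ ((a ↔ b) ↔ d) = True ∧ True = True
((a ⊕ d) → (((b ∧ d) → e) ⊕ d)) ⊕ (a ∧ ((a ↔ b) ↔ d)) = True ⊕ True = False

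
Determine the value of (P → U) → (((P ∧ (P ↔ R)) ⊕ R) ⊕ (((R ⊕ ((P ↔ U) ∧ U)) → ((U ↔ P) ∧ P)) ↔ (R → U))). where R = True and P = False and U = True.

True

Substituting R=True, P=False, U=True:
P → U = False → True = True
P ↔ R = False ↔ True = False
P ∧ (P ↔ R) = False ∧ False = False
(P ∧ (P ↔ R)) ⊕ R = False ⊕ True = True
P ↔ U = False ↔ True = False
(P ↔ U) ∧ U = False ∧ True = False
R ⊕ ((P ↔ U) ∧ U) = True ⊕ False = True
U ↔ P = True ↔ False = False
(U ↔ P) ∧ P = False ∧ False = False
(R ⊕ ((P ↔ U) ∧ U)) → ((U ↔ P) ∧ P) = True → False = False
R → U = True → True = True
((R ⊕ ((P ↔ U) ∧ U)) → ((U ↔ P) ∧ P)) ↔ (R → U) = False ↔ True = False
((P ∧ (P ↔ R)) ⊕ R) ⊕ (((R ⊕ ((P ↔ U) ∧ U)) → ((U ↔ P) ∧ P)) ↔ (R → U)) = True ⊕ False = True
(P → U) → (((P ∧ (P ↔ R)) ⊕ R) ⊕ (((R ⊕ ((P ↔ U) ∧ U)) → ((U ↔ P) ∧ P)) ↔ (R → U))) = True → True = True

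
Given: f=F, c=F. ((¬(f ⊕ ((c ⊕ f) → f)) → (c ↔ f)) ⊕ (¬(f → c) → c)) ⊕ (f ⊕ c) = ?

F

Substituting f=F, c=F:
c ⊕ f = F ⊕ F = F
(c ⊕ f) → f = F → F = T
f ⊕ ((c ⊕ f) → f) = F ⊕ T = T
¬(f ⊕ ((c ⊕ f) → f)) = ¬T = F
c ↔ f = F ↔ F = T
¬(f ⊕ ((c ⊕ f) → f)) → (c ↔ f) = F → T = T
f → c = F → F = T
¬(f → c) = ¬T = F
¬(f → c) → c = F → F = T
(¬(f ⊕ ((c ⊕ f) → f)) → (c ↔ f)) ⊕ (¬(f → c) → c) = T ⊕ T = F
f ⊕ c = F ⊕ F = F
((¬(f ⊕ ((c ⊕ f) → f)) → (c ↔ f)) ⊕ (¬(f → c) → c)) ⊕ (f ⊕ c) = F ⊕ F = F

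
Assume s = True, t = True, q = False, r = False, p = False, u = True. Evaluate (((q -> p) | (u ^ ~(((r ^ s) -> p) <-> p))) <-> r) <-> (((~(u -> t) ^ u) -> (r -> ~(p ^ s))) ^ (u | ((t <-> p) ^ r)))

True

q -> p = False -> False = True
r ^ s = False ^ True = True
(r ^ s) -> p = True -> False = False
((r ^ s) -> p) <-> p = False <-> False = True
~(((r ^ s) -> p) <-> p) = ~True = False
u ^ ~(((r ^ s) -> p) <-> p) = True ^ False = True
(q -> p) | (u ^ ~(((r ^ s) -> p) <-> p)) = True | True = True
((q -> p) | (u ^ ~(((r ^ s) -> p) <-> p))) <-> r = True <-> False = False
u -> t = True -> True = True
~(u -> t) = ~True = False
~(u -> t) ^ u = False ^ True = True
p ^ s = False ^ True = True
~(p ^ s) = ~True = False
r -> ~(p ^ s) = False -> False = True
(~(u -> t) ^ u) -> (r -> ~(p ^ s)) = True -> True = True
t <-> p = True <-> False = False
(t <-> p) ^ r = False ^ False = False
u | ((t <-> p) ^ r) = True | False = True
((~(u -> t) ^ u) -> (r -> ~(p ^ s))) ^ (u | ((t <-> p) ^ r)) = True ^ True = False
(((q -> p) | (u ^ ~(((r ^ s) -> p) <-> p))) <-> r) <-> (((~(u -> t) ^ u) -> (r -> ~(p ^ s))) ^ (u | ((t <-> p) ^ r))) = False <-> False = True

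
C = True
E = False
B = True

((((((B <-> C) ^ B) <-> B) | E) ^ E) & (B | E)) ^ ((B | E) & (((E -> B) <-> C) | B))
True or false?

True

Substituting C=True, E=False, B=True:
B <-> C = True <-> True = True
(B <-> C) ^ B = True ^ True = False
((B <-> C) ^ B) <-> B = False <-> True = False
(((B <-> C) ^ B) <-> B) | E = False | False = False
((((B <-> C) ^ B) <-> B) | E) ^ E = False ^ False = False
B | E = True | False = True
(((((B <-> C) ^ B) <-> B) | E) ^ E) & (B | E) = False & True = False
B | E = True | False = True
E -> B = False -> True = True
(E -> B) <-> C = True <-> True = True
((E -> B) <-> C) | B = True | True = True
(B | E) & (((E -> B) <-> C) | B) = True & True = True
((((((B <-> C) ^ B) <-> B) | E) ^ E) & (B | E)) ^ ((B | E) & (((E -> B) <-> C) | B)) = False ^ True = True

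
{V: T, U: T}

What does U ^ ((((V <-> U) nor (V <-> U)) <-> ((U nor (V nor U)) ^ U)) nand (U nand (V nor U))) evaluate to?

F

V <-> U = T <-> T = T
V <-> U = T <-> T = T
(V <-> U) nor (V <-> U) = T nor T = F
V nor U = T nor T = F
U nor (V nor U) = T nor F = F
(U nor (V nor U)) ^ U = F ^ T = T
((V <-> U) nor (V <-> U)) <-> ((U nor (V nor U)) ^ U) = F <-> T = F
V nor U = T nor T = F
U nand (V nor U) = T nand F = T
(((V <-> U) nor (V <-> U)) <-> ((U nor (V nor U)) ^ U)) nand (U nand (V nor U)) = F nand T = T
U ^ ((((V <-> U) nor (V <-> U)) <-> ((U nor (V nor U)) ^ U)) nand (U nand (V nor U))) = T ^ T = F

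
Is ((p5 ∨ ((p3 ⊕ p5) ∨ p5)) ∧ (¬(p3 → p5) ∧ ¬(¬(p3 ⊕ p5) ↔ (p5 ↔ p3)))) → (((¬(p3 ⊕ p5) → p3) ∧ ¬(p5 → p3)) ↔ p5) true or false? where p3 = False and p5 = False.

True

p3 ⊕ p5 = False ⊕ False = False
(p3 ⊕ p5) ∨ p5 = False ∨ False = False
p5 ∨ ((p3 ⊕ p5) ∨ p5) = False ∨ False = False
p3 → p5 = False → False = True
¬(p3 → p5) = ¬True = False
p3 ⊕ p5 = False ⊕ False = False
¬(p3 ⊕ p5) = ¬False = True
p5 ↔ p3 = False ↔ False = True
¬(p3 ⊕ p5) ↔ (p5 ↔ p3) = True ↔ True = True
¬(¬(p3 ⊕ p5) ↔ (p5 ↔ p3)) = ¬True = False
¬(p3 → p5) ∧ ¬(¬(p3 ⊕ p5) ↔ (p5 ↔ p3)) = False ∧ False = False
(p5 ∨ ((p3 ⊕ p5) ∨ p5)) ∧ (¬(p3 → p5) ∧ ¬(¬(p3 ⊕ p5) ↔ (p5 ↔ p3))) = False ∧ False = False
p3 ⊕ p5 = False ⊕ False = False
¬(p3 ⊕ p5) = ¬False = True
¬(p3 ⊕ p5) → p3 = True → False = False
p5 → p3 = False → False = True
¬(p5 → p3) = ¬True = False
(¬(p3 ⊕ p5) → p3) ∧ ¬(p5 → p3) = False ∧ False = False
((¬(p3 ⊕ p5) → p3) ∧ ¬(p5 → p3)) ↔ p5 = False ↔ False = True
((p5 ∨ ((p3 ⊕ p5) ∨ p5)) ∧ (¬(p3 → p5) ∧ ¬(¬(p3 ⊕ p5) ↔ (p5 ↔ p3)))) → (((¬(p3 ⊕ p5) → p3) ∧ ¬(p5 → p3)) ↔ p5) = False → True = True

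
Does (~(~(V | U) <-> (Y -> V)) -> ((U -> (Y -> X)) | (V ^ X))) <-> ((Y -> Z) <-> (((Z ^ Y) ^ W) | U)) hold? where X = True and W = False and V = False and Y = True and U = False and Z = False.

V | U = False | False = False
~(V | U) = ~False = True
Y -> V = True -> False = False
~(V | U) <-> (Y -> V) = True <-> False = False
~(~(V | U) <-> (Y -> V)) = ~False = True
Y -> X = True -> True = True
U -> (Y -> X) = False -> True = True
V ^ X = False ^ True = True
(U -> (Y -> X)) | (V ^ X) = True | True = True
~(~(V | U) <-> (Y -> V)) -> ((U -> (Y -> X)) | (V ^ X)) = True -> True = True
Y -> Z = True -> False = False
Z ^ Y = False ^ True = True
(Z ^ Y) ^ W = True ^ False = True
((Z ^ Y) ^ W) | U = True | False = True
(Y -> Z) <-> (((Z ^ Y) ^ W) | U) = False <-> True = False
(~(~(V | U) <-> (Y -> V)) -> ((U -> (Y -> X)) | (V ^ X))) <-> ((Y -> Z) <-> (((Z ^ Y) ^ W) | U)) = True <-> False = False

False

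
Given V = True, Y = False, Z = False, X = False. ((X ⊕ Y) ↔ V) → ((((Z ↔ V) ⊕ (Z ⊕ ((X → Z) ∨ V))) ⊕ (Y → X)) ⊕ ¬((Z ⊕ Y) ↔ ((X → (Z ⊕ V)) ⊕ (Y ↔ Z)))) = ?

True

X ⊕ Y = False ⊕ False = False
(X ⊕ Y) ↔ V = False ↔ True = False
Z ↔ V = False ↔ True = False
X → Z = False → False = True
(X → Z) ∨ V = True ∨ True = True
Z ⊕ ((X → Z) ∨ V) = False ⊕ True = True
(Z ↔ V) ⊕ (Z ⊕ ((X → Z) ∨ V)) = False ⊕ True = True
Y → X = False → False = True
((Z ↔ V) ⊕ (Z ⊕ ((X → Z) ∨ V))) ⊕ (Y → X) = True ⊕ True = False
Z ⊕ Y = False ⊕ False = False
Z ⊕ V = False ⊕ True = True
X → (Z ⊕ V) = False → True = True
Y ↔ Z = False ↔ False = True
(X → (Z ⊕ V)) ⊕ (Y ↔ Z) = True ⊕ True = False
(Z ⊕ Y) ↔ ((X → (Z ⊕ V)) ⊕ (Y ↔ Z)) = False ↔ False = True
¬((Z ⊕ Y) ↔ ((X → (Z ⊕ V)) ⊕ (Y ↔ Z))) = ¬True = False
(((Z ↔ V) ⊕ (Z ⊕ ((X → Z) ∨ V))) ⊕ (Y → X)) ⊕ ¬((Z ⊕ Y) ↔ ((X → (Z ⊕ V)) ⊕ (Y ↔ Z))) = False ⊕ False = False
((X ⊕ Y) ↔ V) → ((((Z ↔ V) ⊕ (Z ⊕ ((X → Z) ∨ V))) ⊕ (Y → X)) ⊕ ¬((Z ⊕ Y) ↔ ((X → (Z ⊕ V)) ⊕ (Y ↔ Z)))) = False → False = True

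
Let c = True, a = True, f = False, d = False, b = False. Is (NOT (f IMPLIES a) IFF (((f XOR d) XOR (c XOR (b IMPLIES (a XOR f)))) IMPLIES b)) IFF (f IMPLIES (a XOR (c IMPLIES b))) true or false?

f IMPLIES a = False IMPLIES True = True
NOT (f IMPLIES a) = NOT True = False
f XOR d = False XOR False = False
a XOR f = True XOR False = True
b IMPLIES (a XOR f) = False IMPLIES True = True
c XOR (b IMPLIES (a XOR f)) = True XOR True = False
(f XOR d) XOR (c XOR (b IMPLIES (a XOR f))) = False XOR False = False
((f XOR d) XOR (c XOR (b IMPLIES (a XOR f)))) IMPLIES b = False IMPLIES False = True
NOT (f IMPLIES a) IFF (((f XOR d) XOR (c XOR (b IMPLIES (a XOR f)))) IMPLIES b) = False IFF True = False
c IMPLIES b = True IMPLIES False = False
a XOR (c IMPLIES b) = True XOR False = True
f IMPLIES (a XOR (c IMPLIES b)) = False IMPLIES True = True
(NOT (f IMPLIES a) IFF (((f XOR d) XOR (c XOR (b IMPLIES (a XOR f)))) IMPLIES b)) IFF (f IMPLIES (a XOR (c IMPLIES b))) = False IFF True = False

False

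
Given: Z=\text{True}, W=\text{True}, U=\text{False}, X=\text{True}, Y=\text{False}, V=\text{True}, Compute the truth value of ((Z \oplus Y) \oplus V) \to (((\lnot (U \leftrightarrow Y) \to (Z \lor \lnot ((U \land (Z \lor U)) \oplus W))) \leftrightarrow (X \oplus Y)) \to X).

Z \oplus Y = \text{True} \oplus \text{False} = \text{True}
(Z \oplus Y) \oplus V = \text{True} \oplus \text{True} = \text{False}
U \leftrightarrow Y = \text{False} \leftrightarrow \text{False} = \text{True}
\lnot (U \leftrightarrow Y) = \lnot \text{True} = \text{False}
Z \lor U = \text{True} \lor \text{False} = \text{True}
U \land (Z \lor U) = \text{False} \land \text{True} = \text{False}
(U \land (Z \lor U)) \oplus W = \text{False} \oplus \text{True} = \text{True}
\lnot ((U \land (Z \lor U)) \oplus W) = \lnot \text{True} = \text{False}
Z \lor \lnot ((U \land (Z \lor U)) \oplus W) = \text{True} \lor \text{False} = \text{True}
\lnot (U \leftrightarrow Y) \to (Z \lor \lnot ((U \land (Z \lor U)) \oplus W)) = \text{False} \to \text{True} = \text{True}
X \oplus Y = \text{True} \oplus \text{False} = \text{True}
(\lnot (U \leftrightarrow Y) \to (Z \lor \lnot ((U \land (Z \lor U)) \oplus W))) \leftrightarrow (X \oplus Y) = \text{True} \leftrightarrow \text{True} = \text{True}
((\lnot (U \leftrightarrow Y) \to (Z \lor \lnot ((U \land (Z \lor U)) \oplus W))) \leftrightarrow (X \oplus Y)) \to X = \text{True} \to \text{True} = \text{True}
((Z \oplus Y) \oplus V) \to (((\lnot (U \leftrightarrow Y) \to (Z \lor \lnot ((U \land (Z \lor U)) \oplus W))) \leftrightarrow (X \oplus Y)) \to X) = \text{False} \to \text{True} = \text{True}

\text{True}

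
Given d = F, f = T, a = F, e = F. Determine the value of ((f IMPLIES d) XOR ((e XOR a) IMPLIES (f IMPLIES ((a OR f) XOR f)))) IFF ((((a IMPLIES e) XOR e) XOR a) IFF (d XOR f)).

f IMPLIES d = T IMPLIES F = F
e XOR a = F XOR F = F
a OR f = F OR T = T
(a OR f) XOR f = T XOR T = F
f IMPLIES ((a OR f) XOR f) = T IMPLIES F = F
(e XOR a) IMPLIES (f IMPLIES ((a OR f) XOR f)) = F IMPLIES F = T
(f IMPLIES d) XOR ((e XOR a) IMPLIES (f IMPLIES ((a OR f) XOR f))) = F XOR T = T
a IMPLIES e = F IMPLIES F = T
(a IMPLIES e) XOR e = T XOR F = T
((a IMPLIES e) XOR e) XOR a = T XOR F = T
d XOR f = F XOR T = T
(((a IMPLIES e) XOR e) XOR a) IFF (d XOR f) = T IFF T = T
((f IMPLIES d) XOR ((e XOR a) IMPLIES (f IMPLIES ((a OR f) XOR f)))) IFF ((((a IMPLIES e) XOR e) XOR a) IFF (d XOR f)) = T IFF T = T

T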